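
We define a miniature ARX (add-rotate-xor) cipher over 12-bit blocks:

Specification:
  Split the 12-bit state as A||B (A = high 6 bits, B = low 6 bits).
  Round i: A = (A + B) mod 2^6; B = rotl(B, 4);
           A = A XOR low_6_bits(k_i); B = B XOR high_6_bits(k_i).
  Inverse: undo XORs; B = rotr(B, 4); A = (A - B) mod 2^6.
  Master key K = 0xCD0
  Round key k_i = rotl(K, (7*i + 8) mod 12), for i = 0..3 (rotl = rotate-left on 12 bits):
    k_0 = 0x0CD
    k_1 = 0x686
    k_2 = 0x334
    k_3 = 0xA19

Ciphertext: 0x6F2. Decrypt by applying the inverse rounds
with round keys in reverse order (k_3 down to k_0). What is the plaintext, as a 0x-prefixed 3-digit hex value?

s_0 = ciphertext = 0x6F2
s_1 = InvRound(s_0, k_3) = 0x669
s_2 = InvRound(s_1, k_2) = 0x5D6
s_3 = InvRound(s_2, k_1) = 0x870
s_4 = InvRound(s_3, k_0) = 0x74F

0x74F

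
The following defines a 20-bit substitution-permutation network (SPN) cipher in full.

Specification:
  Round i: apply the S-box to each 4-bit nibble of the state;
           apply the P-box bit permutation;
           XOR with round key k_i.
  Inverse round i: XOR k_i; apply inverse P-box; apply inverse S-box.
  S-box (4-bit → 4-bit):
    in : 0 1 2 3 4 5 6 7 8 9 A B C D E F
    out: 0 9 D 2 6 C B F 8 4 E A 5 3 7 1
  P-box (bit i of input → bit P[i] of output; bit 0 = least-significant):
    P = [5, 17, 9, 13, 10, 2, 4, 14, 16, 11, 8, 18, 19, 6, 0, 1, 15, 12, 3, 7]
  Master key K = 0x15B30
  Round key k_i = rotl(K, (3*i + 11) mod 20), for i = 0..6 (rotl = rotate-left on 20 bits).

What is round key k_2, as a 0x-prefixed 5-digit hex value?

0x02B66

K = 0x15B30
k_0 = rotl(K, (3*0+11) mod 20) = rotl(K, 11) = 0x980AD
k_1 = rotl(K, (3*1+11) mod 20) = rotl(K, 14) = 0xC056C
k_2 = rotl(K, (3*2+11) mod 20) = rotl(K, 17) = 0x02B66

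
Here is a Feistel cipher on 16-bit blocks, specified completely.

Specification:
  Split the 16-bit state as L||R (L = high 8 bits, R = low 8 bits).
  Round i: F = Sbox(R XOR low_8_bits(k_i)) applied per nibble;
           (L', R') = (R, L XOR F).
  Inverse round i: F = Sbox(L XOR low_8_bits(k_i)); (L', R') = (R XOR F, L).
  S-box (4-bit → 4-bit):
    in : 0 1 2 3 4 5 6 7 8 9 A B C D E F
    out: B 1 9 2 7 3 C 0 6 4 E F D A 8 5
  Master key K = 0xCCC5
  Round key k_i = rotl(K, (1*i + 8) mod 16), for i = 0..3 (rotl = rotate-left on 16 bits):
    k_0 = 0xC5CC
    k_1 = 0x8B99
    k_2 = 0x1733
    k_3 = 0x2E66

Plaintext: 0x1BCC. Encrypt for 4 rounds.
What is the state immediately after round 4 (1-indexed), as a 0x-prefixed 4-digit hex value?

0x0F2C

s_0 = plaintext = 0x1BCC
s_1 = Round(s_0, k_0) = 0xCCA0
s_2 = Round(s_1, k_1) = 0xA0E8
s_3 = Round(s_2, k_2) = 0xE80F
s_4 = Round(s_3, k_3) = 0x0F2C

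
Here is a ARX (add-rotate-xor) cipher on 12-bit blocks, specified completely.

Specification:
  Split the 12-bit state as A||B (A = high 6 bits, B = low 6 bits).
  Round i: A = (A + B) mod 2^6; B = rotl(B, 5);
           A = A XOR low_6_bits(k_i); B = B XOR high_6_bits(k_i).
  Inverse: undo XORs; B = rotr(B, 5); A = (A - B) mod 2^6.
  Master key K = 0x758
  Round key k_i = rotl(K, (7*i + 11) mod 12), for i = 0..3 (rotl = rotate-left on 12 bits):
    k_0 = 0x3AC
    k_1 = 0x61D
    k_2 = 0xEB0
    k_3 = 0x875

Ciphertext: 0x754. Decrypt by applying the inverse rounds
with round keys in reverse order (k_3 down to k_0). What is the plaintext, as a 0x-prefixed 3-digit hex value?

0xDB7

s_0 = ciphertext = 0x754
s_1 = InvRound(s_0, k_3) = 0xF6B
s_2 = InvRound(s_1, k_2) = 0xAE2
s_3 = InvRound(s_2, k_1) = 0x075
s_4 = InvRound(s_3, k_0) = 0xDB7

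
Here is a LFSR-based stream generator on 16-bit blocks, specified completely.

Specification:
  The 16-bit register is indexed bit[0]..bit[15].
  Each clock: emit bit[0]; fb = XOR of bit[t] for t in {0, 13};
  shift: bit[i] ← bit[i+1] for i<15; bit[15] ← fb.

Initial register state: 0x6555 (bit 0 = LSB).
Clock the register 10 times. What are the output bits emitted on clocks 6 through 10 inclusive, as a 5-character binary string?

01010

reg_0 = 0x6555
clock 1: out=1, reg = 0x32AA
clock 2: out=0, reg = 0x9955
clock 3: out=1, reg = 0xCCAA
clock 4: out=0, reg = 0x6655
clock 5: out=1, reg = 0x332A
clock 6: out=0, reg = 0x9995
clock 7: out=1, reg = 0xCCCA
clock 8: out=0, reg = 0x6665
clock 9: out=1, reg = 0x3332
clock 10: out=0, reg = 0x9999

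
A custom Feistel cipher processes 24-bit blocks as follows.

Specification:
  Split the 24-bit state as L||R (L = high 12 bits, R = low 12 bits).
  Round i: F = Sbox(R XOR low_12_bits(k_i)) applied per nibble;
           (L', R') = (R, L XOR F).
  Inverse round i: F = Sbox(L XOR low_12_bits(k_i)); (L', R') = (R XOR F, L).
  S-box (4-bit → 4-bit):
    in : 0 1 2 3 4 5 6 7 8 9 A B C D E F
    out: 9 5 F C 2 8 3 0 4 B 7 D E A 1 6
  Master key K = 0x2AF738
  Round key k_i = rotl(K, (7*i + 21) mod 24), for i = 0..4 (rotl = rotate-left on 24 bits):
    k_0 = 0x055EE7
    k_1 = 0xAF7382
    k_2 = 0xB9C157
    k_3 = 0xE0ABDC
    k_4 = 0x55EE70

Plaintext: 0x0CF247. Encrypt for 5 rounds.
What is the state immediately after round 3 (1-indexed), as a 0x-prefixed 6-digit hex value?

s_0 = plaintext = 0x0CF247
s_1 = Round(s_0, k_0) = 0x247EB6
s_2 = Round(s_1, k_1) = 0xEB6885
s_3 = Round(s_2, k_2) = 0x885519
s_4 = Round(s_3, k_3) = 0x51996D
s_5 = Round(s_4, k_4) = 0x96D543

0x885519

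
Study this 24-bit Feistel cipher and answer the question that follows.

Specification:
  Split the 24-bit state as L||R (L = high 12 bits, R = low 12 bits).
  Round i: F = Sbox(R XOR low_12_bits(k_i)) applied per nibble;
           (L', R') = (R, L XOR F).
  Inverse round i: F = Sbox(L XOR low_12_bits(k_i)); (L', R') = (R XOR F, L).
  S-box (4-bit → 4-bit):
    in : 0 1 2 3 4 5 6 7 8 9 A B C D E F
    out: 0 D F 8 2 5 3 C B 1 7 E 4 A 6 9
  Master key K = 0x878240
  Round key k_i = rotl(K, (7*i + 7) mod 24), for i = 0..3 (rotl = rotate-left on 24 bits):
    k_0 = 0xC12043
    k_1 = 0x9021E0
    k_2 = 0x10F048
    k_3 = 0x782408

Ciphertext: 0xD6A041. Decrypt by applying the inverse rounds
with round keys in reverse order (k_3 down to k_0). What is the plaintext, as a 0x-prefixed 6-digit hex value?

s_0 = ciphertext = 0xD6A041
s_1 = InvRound(s_0, k_3) = 0x17ED6A
s_2 = InvRound(s_1, k_2) = 0x0E917E
s_3 = InvRound(s_2, k_1) = 0xC7F0E9
s_4 = InvRound(s_3, k_0) = 0x46DC7F

0x46DC7F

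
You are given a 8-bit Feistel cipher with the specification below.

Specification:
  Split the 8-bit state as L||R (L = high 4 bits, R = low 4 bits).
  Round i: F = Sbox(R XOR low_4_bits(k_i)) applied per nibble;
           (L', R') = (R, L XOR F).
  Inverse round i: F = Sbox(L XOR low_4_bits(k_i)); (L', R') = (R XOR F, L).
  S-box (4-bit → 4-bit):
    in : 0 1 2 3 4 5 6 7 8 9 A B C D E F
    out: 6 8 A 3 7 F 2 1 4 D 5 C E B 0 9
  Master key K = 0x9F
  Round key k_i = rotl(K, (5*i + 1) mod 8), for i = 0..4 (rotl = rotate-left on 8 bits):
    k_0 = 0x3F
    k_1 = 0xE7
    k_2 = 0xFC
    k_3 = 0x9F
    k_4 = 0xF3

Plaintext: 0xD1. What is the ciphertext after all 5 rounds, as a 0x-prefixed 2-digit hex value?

s_0 = plaintext = 0xD1
s_1 = Round(s_0, k_0) = 0x1D
s_2 = Round(s_1, k_1) = 0xD4
s_3 = Round(s_2, k_2) = 0x49
s_4 = Round(s_3, k_3) = 0x96
s_5 = Round(s_4, k_4) = 0x66

0x66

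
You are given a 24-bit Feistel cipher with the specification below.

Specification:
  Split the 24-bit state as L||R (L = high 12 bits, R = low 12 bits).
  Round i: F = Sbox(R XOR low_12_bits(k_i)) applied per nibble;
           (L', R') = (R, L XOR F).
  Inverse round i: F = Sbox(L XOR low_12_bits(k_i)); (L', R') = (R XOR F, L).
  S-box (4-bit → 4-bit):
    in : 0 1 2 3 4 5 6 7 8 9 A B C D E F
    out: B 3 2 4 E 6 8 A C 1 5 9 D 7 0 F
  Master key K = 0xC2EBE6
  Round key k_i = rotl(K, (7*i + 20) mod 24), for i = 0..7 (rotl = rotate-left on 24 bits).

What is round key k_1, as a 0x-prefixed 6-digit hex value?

0x175F36

K = 0xC2EBE6
k_0 = rotl(K, (7*0+20) mod 24) = rotl(K, 20) = 0x6C2EBE
k_1 = rotl(K, (7*1+20) mod 24) = rotl(K, 3) = 0x175F36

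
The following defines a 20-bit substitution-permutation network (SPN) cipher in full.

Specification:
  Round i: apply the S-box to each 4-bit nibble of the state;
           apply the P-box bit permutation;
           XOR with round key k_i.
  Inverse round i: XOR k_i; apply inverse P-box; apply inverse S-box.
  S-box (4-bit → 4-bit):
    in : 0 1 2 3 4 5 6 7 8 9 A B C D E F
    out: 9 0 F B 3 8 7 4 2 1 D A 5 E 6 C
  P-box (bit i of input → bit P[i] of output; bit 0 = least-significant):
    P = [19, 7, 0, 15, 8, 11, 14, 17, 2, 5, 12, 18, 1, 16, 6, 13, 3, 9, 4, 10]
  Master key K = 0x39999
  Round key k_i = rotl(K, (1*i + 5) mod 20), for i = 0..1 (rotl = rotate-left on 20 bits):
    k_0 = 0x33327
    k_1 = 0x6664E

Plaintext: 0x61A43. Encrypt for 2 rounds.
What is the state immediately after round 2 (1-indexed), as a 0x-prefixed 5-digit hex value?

s_0 = plaintext = 0x61A43
s_1 = Round(s_0, k_0) = 0xFA8BB
s_2 = Round(s_1, k_1) = 0x4CABC

0x4CABC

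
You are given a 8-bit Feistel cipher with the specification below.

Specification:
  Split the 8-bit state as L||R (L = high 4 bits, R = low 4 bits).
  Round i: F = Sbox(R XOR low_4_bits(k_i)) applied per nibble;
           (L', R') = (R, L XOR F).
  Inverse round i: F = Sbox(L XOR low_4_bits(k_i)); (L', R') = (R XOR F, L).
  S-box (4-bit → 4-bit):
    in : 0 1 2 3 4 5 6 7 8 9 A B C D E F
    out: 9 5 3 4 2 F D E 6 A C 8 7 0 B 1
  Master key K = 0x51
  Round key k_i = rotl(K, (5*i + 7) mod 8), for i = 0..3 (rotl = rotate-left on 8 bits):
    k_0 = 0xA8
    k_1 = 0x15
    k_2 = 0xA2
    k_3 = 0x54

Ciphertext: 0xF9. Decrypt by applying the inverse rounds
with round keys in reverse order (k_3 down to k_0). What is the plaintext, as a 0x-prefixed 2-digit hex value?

0x8A

s_0 = ciphertext = 0xF9
s_1 = InvRound(s_0, k_3) = 0x1F
s_2 = InvRound(s_1, k_2) = 0xB1
s_3 = InvRound(s_2, k_1) = 0xAB
s_4 = InvRound(s_3, k_0) = 0x8A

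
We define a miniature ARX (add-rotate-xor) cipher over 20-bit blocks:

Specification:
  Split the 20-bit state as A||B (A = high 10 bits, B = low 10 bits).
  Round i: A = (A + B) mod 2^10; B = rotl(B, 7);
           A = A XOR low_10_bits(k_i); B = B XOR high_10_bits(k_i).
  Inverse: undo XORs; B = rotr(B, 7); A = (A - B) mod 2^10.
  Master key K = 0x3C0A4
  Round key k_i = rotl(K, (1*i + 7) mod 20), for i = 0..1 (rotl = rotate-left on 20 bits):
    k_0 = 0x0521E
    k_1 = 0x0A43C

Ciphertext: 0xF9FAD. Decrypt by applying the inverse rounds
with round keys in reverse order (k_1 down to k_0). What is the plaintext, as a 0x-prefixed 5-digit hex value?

s_0 = ciphertext = 0xF9FAD
s_1 = InvRound(s_0, k_1) = 0xED027
s_2 = InvRound(s_1, k_0) = 0x04998

0x04998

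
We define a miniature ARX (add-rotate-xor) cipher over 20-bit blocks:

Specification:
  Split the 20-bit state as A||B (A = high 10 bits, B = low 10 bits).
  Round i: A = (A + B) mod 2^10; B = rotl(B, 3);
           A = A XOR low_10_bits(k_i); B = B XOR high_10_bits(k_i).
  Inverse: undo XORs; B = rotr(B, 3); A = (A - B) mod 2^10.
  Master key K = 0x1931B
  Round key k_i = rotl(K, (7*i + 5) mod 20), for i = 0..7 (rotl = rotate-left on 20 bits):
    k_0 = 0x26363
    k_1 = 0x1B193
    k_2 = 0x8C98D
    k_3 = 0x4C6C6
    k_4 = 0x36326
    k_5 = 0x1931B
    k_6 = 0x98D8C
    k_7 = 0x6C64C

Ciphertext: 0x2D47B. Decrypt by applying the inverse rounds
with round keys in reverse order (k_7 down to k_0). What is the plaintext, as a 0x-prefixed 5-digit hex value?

0x7B8C0

s_0 = ciphertext = 0x2D47B
s_1 = InvRound(s_0, k_7) = 0x70139
s_2 = InvRound(s_1, k_6) = 0xB856B
s_3 = InvRound(s_2, k_5) = 0x967A1
s_4 = InvRound(s_3, k_4) = 0x240EF
s_5 = InvRound(s_4, k_3) = 0xC6F3B
s_6 = InvRound(s_5, k_2) = 0x7D4A1
s_7 = InvRound(s_6, k_1) = 0x73699
s_8 = InvRound(s_7, k_0) = 0x7B8C0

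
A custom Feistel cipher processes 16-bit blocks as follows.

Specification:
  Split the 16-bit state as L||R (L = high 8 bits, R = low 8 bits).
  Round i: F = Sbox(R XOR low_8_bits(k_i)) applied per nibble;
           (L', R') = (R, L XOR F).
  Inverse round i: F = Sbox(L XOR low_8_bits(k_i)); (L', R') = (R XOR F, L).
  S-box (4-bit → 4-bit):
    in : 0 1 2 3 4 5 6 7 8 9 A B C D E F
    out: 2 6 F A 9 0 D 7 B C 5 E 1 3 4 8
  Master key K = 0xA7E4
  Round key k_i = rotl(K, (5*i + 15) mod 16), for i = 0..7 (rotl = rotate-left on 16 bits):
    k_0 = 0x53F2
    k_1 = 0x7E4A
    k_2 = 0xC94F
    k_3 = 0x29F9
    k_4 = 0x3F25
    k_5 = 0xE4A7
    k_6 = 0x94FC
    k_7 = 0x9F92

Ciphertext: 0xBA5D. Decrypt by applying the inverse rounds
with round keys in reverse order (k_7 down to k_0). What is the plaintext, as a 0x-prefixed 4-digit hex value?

s_0 = ciphertext = 0xBA5D
s_1 = InvRound(s_0, k_7) = 0xA6BA
s_2 = InvRound(s_1, k_6) = 0xBFA6
s_3 = InvRound(s_2, k_5) = 0xCDBF
s_4 = InvRound(s_3, k_4) = 0xF4CD
s_5 = InvRound(s_4, k_3) = 0xEEF4
s_6 = InvRound(s_5, k_2) = 0xA2EE
s_7 = InvRound(s_6, k_1) = 0xA5A2
s_8 = InvRound(s_7, k_0) = 0xA5A5

0xA5A5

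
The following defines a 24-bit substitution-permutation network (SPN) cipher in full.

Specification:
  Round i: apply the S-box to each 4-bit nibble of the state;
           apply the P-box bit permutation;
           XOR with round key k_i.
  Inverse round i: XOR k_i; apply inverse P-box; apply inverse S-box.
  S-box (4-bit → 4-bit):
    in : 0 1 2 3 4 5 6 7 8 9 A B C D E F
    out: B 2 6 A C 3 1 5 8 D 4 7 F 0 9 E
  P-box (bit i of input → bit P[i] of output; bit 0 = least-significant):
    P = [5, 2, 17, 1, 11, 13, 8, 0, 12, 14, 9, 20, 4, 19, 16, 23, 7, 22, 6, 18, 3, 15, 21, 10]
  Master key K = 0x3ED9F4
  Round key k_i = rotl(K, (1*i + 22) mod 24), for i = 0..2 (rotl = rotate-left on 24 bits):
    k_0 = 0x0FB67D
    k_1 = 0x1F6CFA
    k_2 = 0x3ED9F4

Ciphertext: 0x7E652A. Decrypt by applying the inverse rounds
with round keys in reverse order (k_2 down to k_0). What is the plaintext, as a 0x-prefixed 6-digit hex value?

0x757238

s_0 = ciphertext = 0x7E652A
s_1 = InvRound(s_0, k_2) = 0x0B6653
s_2 = InvRound(s_1, k_1) = 0x6ED4E6
s_3 = InvRound(s_2, k_0) = 0x757238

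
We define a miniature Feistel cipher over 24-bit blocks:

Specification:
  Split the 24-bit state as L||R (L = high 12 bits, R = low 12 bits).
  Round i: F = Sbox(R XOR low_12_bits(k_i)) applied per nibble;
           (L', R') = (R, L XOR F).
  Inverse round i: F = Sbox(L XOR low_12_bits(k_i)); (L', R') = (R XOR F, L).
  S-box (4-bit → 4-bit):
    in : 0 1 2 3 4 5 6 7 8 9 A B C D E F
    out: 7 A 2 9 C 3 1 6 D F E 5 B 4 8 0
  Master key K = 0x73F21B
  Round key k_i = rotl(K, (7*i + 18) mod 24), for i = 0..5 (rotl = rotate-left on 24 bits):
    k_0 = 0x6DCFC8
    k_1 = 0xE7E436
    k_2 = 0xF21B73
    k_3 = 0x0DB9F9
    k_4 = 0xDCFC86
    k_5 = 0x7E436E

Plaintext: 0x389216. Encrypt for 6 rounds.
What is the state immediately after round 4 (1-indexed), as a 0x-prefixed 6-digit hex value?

s_0 = plaintext = 0x389216
s_1 = Round(s_0, k_0) = 0x2167C1
s_2 = Round(s_1, k_1) = 0x7C1B10
s_3 = Round(s_2, k_2) = 0xB100D8
s_4 = Round(s_3, k_3) = 0x0D843A
s_5 = Round(s_4, k_4) = 0x43AD83
s_6 = Round(s_5, k_5) = 0xD83CBE

0x0D843A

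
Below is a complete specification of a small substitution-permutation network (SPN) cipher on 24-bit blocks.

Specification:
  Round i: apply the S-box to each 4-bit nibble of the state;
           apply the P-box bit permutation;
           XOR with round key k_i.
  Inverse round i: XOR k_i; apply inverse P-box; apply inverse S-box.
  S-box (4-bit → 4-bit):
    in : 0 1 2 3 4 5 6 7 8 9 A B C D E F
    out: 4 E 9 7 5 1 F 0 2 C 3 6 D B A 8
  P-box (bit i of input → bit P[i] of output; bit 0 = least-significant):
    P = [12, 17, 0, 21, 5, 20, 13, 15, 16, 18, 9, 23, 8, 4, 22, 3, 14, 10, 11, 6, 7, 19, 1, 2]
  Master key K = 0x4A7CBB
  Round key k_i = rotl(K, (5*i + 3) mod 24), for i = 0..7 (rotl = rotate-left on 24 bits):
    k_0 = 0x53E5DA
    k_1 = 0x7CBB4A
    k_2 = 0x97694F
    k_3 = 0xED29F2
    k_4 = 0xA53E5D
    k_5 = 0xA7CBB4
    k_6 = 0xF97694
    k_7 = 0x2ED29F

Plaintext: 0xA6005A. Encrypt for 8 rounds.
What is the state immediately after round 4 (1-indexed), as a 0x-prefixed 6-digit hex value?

0xBB576E

s_0 = plaintext = 0xA6005A
s_1 = Round(s_0, k_0) = 0x19BB3A
s_2 = Round(s_1, k_1) = 0x22813C
s_3 = Round(s_2, k_2) = 0x231BBA
s_4 = Round(s_3, k_3) = 0xBB576E
s_5 = Round(s_4, k_4) = 0x9F937F
s_6 = Round(s_5, k_5) = 0xC2C9FA
s_7 = Round(s_6, k_6) = 0x3BA55A
s_8 = Round(s_7, k_7) = 0x25CF2D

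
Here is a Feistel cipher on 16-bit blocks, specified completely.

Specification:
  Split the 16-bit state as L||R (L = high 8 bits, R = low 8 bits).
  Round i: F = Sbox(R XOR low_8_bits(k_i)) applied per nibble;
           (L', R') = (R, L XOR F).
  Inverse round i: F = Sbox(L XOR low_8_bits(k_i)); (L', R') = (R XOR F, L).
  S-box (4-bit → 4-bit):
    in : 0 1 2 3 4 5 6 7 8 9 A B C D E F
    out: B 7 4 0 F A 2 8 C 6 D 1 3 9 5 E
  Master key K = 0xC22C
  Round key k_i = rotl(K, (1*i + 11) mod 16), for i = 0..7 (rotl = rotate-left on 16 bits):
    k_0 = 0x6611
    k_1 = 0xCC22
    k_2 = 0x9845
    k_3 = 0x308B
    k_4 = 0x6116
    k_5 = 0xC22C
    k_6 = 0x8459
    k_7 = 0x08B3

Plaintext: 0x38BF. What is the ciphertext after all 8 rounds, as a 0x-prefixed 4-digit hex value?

0xB97C

s_0 = plaintext = 0x38BF
s_1 = Round(s_0, k_0) = 0xBFED
s_2 = Round(s_1, k_1) = 0xED81
s_3 = Round(s_2, k_2) = 0x81D2
s_4 = Round(s_3, k_3) = 0xD227
s_5 = Round(s_4, k_4) = 0x27D5
s_6 = Round(s_5, k_5) = 0xD5C1
s_7 = Round(s_6, k_6) = 0xC1B9
s_8 = Round(s_7, k_7) = 0xB97C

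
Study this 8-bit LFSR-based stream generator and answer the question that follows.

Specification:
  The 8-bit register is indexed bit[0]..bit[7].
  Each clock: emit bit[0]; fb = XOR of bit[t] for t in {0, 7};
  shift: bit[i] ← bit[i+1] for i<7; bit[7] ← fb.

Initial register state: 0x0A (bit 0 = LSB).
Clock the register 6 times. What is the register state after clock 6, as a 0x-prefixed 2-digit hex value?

0x18

reg_0 = 0x0A
clock 1: out=0, reg = 0x05
clock 2: out=1, reg = 0x82
clock 3: out=0, reg = 0xC1
clock 4: out=1, reg = 0x60
clock 5: out=0, reg = 0x30
clock 6: out=0, reg = 0x18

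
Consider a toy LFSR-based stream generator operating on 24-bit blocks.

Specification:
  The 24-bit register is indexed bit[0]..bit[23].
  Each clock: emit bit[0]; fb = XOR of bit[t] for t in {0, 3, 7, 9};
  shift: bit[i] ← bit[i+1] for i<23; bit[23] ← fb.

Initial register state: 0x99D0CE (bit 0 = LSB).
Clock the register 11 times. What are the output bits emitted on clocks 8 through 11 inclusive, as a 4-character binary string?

reg_0 = 0x99D0CE
clock 1: out=0, reg = 0x4CE867
clock 2: out=1, reg = 0xA67433
clock 3: out=1, reg = 0xD33A19
clock 4: out=1, reg = 0xE99D0C
clock 5: out=0, reg = 0xF4CE86
clock 6: out=0, reg = 0x7A6743
clock 7: out=1, reg = 0x3D33A1
clock 8: out=1, reg = 0x9E99D0
clock 9: out=0, reg = 0xCF4CE8
clock 10: out=0, reg = 0x67A674
clock 11: out=0, reg = 0xB3D33A

1000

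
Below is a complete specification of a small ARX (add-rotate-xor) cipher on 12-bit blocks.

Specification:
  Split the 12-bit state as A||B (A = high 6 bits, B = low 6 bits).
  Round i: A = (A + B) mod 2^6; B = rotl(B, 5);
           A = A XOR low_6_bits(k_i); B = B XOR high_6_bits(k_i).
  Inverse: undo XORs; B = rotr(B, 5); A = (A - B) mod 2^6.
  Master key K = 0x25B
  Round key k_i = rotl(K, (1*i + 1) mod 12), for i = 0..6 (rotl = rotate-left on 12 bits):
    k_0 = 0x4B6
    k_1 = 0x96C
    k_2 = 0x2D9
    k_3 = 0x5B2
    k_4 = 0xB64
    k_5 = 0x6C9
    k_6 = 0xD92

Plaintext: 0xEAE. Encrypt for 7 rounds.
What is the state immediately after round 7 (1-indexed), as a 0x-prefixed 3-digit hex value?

s_0 = plaintext = 0xEAE
s_1 = Round(s_0, k_0) = 0x785
s_2 = Round(s_1, k_1) = 0x3C7
s_3 = Round(s_2, k_2) = 0x3E8
s_4 = Round(s_3, k_3) = 0x142
s_5 = Round(s_4, k_4) = 0x8EC
s_6 = Round(s_5, k_5) = 0x18D
s_7 = Round(s_6, k_6) = 0x050

0x050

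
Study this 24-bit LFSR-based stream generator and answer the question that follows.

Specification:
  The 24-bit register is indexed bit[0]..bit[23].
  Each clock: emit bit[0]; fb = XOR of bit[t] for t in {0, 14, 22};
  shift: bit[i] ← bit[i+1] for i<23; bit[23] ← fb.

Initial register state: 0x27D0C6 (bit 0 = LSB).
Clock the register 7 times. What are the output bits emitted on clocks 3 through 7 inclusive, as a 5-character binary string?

10001

reg_0 = 0x27D0C6
clock 1: out=0, reg = 0x93E863
clock 2: out=1, reg = 0x49F431
clock 3: out=1, reg = 0xA4FA18
clock 4: out=0, reg = 0xD27D0C
clock 5: out=0, reg = 0x693E86
clock 6: out=0, reg = 0xB49F43
clock 7: out=1, reg = 0xDA4FA1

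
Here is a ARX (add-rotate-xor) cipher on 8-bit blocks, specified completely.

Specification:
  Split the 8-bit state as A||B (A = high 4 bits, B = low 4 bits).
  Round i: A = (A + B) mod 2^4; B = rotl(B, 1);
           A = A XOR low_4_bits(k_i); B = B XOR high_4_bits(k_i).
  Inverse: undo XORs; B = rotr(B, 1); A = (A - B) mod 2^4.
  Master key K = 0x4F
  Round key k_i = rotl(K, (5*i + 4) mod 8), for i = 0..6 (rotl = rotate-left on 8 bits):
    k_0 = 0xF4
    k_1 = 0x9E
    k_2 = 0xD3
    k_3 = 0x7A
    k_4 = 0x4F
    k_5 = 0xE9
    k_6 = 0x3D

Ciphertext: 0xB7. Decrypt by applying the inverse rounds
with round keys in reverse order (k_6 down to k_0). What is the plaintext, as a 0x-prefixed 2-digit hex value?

0xD4

s_0 = ciphertext = 0xB7
s_1 = InvRound(s_0, k_6) = 0x42
s_2 = InvRound(s_1, k_5) = 0x76
s_3 = InvRound(s_2, k_4) = 0x71
s_4 = InvRound(s_3, k_3) = 0xA3
s_5 = InvRound(s_4, k_2) = 0x27
s_6 = InvRound(s_5, k_1) = 0x57
s_7 = InvRound(s_6, k_0) = 0xD4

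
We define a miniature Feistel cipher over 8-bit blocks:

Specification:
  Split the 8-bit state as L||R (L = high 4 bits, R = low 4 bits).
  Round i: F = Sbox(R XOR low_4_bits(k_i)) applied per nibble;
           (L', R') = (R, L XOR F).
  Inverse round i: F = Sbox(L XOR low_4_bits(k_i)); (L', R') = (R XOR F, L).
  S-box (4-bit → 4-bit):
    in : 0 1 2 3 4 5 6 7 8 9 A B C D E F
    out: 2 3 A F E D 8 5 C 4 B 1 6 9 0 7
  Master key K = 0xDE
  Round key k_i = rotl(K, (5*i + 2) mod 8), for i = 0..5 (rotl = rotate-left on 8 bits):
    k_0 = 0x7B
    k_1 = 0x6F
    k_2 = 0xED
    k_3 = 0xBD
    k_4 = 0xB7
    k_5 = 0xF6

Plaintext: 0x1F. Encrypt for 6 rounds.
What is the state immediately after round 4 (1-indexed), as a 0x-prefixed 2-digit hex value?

0xDF

s_0 = plaintext = 0x1F
s_1 = Round(s_0, k_0) = 0xFF
s_2 = Round(s_1, k_1) = 0xFD
s_3 = Round(s_2, k_2) = 0xDD
s_4 = Round(s_3, k_3) = 0xDF
s_5 = Round(s_4, k_4) = 0xF1
s_6 = Round(s_5, k_5) = 0x1A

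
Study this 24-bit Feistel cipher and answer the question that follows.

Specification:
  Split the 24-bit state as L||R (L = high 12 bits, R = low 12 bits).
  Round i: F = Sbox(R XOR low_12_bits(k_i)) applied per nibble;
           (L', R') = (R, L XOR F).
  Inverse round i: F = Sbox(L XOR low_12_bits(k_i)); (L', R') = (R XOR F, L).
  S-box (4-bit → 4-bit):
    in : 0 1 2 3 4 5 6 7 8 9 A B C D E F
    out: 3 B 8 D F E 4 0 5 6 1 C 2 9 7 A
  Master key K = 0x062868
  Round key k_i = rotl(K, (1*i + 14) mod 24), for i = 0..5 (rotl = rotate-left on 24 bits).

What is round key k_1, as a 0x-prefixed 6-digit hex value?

0x340314

K = 0x062868
k_0 = rotl(K, (1*0+14) mod 24) = rotl(K, 14) = 0x1A018A
k_1 = rotl(K, (1*1+14) mod 24) = rotl(K, 15) = 0x340314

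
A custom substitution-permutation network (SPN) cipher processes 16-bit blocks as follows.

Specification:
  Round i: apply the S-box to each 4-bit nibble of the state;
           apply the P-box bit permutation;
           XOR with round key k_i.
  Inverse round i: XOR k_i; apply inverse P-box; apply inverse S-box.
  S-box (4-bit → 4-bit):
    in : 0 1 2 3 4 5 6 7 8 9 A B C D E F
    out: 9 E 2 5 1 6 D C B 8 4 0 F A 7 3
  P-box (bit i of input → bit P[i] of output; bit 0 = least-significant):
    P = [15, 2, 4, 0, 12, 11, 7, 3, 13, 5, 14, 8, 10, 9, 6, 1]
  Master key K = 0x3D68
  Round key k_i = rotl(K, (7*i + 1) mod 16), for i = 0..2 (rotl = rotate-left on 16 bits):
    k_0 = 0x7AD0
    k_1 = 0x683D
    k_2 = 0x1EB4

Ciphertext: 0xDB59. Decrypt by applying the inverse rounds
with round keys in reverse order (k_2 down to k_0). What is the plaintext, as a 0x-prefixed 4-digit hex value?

0x4188

s_0 = ciphertext = 0xDB59
s_1 = InvRound(s_0, k_2) = 0x3178
s_2 = InvRound(s_1, k_1) = 0xA7FD
s_3 = InvRound(s_2, k_0) = 0x4188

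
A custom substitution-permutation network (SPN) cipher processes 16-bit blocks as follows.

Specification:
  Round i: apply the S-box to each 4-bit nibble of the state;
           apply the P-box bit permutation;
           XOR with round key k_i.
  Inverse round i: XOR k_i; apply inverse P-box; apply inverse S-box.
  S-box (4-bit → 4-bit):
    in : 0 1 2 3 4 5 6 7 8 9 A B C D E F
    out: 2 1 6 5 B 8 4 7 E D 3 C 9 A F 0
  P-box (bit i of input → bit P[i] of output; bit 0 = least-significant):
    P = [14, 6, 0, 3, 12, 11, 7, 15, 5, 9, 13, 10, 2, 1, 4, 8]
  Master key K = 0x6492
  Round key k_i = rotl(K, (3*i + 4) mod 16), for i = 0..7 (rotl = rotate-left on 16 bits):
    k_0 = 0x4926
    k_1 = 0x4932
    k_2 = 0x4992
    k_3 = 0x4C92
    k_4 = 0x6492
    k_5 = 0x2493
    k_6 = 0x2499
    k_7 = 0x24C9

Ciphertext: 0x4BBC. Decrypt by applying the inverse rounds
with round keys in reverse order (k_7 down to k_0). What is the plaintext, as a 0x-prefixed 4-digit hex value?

s_0 = ciphertext = 0x4BBC
s_1 = InvRound(s_0, k_7) = 0x9E07
s_2 = InvRound(s_1, k_6) = 0x72E5
s_3 = InvRound(s_2, k_5) = 0x741A
s_4 = InvRound(s_3, k_4) = 0xFF35
s_5 = InvRound(s_4, k_3) = 0x4796
s_6 = InvRound(s_5, k_2) = 0x1D0F
s_7 = InvRound(s_6, k_1) = 0x3C19
s_8 = InvRound(s_7, k_0) = 0xE919

0xE919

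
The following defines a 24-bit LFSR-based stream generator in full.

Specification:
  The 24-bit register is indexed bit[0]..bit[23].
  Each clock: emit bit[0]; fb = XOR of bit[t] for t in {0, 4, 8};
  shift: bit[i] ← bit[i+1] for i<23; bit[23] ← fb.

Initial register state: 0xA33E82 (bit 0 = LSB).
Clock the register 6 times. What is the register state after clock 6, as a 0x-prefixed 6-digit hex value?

reg_0 = 0xA33E82
clock 1: out=0, reg = 0x519F41
clock 2: out=1, reg = 0x28CFA0
clock 3: out=0, reg = 0x9467D0
clock 4: out=0, reg = 0x4A33E8
clock 5: out=0, reg = 0xA519F4
clock 6: out=0, reg = 0x528CFA

0x528CFA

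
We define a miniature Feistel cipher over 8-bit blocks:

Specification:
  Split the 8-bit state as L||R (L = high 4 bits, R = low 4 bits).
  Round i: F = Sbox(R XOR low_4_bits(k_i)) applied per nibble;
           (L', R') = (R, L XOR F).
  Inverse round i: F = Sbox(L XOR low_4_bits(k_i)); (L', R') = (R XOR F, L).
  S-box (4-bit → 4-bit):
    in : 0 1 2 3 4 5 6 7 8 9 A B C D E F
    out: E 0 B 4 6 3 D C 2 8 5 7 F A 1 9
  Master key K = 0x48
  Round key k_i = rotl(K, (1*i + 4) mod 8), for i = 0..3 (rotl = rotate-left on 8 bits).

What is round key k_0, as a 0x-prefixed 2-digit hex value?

K = 0x48
k_0 = rotl(K, (1*0+4) mod 8) = rotl(K, 4) = 0x84

0x84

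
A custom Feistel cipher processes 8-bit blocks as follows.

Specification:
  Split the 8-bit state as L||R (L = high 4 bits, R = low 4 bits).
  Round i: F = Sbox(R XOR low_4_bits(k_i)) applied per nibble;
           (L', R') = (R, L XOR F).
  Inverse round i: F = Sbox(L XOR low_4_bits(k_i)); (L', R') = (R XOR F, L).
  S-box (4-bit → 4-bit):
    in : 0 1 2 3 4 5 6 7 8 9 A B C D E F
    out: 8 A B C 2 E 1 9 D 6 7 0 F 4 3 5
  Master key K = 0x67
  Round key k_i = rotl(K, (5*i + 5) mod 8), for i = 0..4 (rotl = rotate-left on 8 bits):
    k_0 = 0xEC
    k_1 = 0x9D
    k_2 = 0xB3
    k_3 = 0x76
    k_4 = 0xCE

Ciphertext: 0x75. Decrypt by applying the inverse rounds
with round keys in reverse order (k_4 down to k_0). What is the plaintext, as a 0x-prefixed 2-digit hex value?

s_0 = ciphertext = 0x75
s_1 = InvRound(s_0, k_4) = 0x37
s_2 = InvRound(s_1, k_3) = 0x93
s_3 = InvRound(s_2, k_2) = 0x49
s_4 = InvRound(s_3, k_1) = 0xF4
s_5 = InvRound(s_4, k_0) = 0x8F

0x8F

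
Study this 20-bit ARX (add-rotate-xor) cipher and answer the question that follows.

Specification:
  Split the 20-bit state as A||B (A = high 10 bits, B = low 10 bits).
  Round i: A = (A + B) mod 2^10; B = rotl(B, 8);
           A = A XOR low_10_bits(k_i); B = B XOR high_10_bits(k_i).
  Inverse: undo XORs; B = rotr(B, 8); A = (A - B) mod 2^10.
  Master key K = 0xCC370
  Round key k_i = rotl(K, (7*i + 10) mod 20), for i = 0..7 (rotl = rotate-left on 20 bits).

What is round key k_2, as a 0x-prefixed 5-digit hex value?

0xC370C

K = 0xCC370
k_0 = rotl(K, (7*0+10) mod 20) = rotl(K, 10) = 0xDC330
k_1 = rotl(K, (7*1+10) mod 20) = rotl(K, 17) = 0x1986E
k_2 = rotl(K, (7*2+10) mod 20) = rotl(K, 4) = 0xC370C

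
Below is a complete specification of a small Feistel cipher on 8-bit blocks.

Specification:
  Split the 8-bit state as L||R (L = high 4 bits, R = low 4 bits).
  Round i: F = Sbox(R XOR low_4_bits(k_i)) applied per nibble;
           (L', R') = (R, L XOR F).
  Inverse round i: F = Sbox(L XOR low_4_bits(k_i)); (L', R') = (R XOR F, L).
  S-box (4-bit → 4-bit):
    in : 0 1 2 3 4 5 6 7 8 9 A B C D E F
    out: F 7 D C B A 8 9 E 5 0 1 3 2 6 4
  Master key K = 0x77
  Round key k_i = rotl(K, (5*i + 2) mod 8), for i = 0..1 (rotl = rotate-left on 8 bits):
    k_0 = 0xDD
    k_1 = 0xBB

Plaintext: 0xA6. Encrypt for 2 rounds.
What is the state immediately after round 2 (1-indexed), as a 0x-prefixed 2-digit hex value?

0xB9

s_0 = plaintext = 0xA6
s_1 = Round(s_0, k_0) = 0x6B
s_2 = Round(s_1, k_1) = 0xB9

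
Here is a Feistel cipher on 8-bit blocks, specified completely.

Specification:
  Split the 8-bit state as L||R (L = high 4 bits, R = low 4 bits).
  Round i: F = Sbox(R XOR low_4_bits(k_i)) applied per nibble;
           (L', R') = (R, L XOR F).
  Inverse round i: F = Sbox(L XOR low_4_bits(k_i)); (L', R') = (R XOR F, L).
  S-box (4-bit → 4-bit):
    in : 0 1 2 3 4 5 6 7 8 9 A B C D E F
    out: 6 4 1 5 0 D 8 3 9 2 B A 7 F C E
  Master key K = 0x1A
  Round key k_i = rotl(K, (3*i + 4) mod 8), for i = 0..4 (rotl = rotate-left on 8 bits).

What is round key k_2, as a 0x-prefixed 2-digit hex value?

0x68

K = 0x1A
k_0 = rotl(K, (3*0+4) mod 8) = rotl(K, 4) = 0xA1
k_1 = rotl(K, (3*1+4) mod 8) = rotl(K, 7) = 0x0D
k_2 = rotl(K, (3*2+4) mod 8) = rotl(K, 2) = 0x68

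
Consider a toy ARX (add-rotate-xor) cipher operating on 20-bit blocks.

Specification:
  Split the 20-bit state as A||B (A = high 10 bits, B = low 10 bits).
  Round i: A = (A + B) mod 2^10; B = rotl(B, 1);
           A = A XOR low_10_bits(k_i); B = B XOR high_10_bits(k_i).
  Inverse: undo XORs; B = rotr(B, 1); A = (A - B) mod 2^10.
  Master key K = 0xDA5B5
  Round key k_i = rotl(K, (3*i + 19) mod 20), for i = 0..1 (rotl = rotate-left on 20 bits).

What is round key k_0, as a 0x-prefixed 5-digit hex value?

K = 0xDA5B5
k_0 = rotl(K, (3*0+19) mod 20) = rotl(K, 19) = 0xED2DA

0xED2DA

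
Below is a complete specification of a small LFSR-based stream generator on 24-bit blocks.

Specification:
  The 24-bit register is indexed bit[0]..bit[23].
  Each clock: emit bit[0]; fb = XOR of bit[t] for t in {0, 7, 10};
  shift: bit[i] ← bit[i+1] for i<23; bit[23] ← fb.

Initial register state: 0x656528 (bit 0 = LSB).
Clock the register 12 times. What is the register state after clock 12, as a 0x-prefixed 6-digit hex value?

0x6BB656

reg_0 = 0x656528
clock 1: out=0, reg = 0xB2B294
clock 2: out=0, reg = 0xD9594A
clock 3: out=0, reg = 0x6CACA5
clock 4: out=1, reg = 0xB65652
clock 5: out=0, reg = 0xDB2B29
clock 6: out=1, reg = 0xED9594
clock 7: out=0, reg = 0x76CACA
clock 8: out=0, reg = 0xBB6565
clock 9: out=1, reg = 0x5DB2B2
clock 10: out=0, reg = 0xAED959
clock 11: out=1, reg = 0xD76CAC
clock 12: out=0, reg = 0x6BB656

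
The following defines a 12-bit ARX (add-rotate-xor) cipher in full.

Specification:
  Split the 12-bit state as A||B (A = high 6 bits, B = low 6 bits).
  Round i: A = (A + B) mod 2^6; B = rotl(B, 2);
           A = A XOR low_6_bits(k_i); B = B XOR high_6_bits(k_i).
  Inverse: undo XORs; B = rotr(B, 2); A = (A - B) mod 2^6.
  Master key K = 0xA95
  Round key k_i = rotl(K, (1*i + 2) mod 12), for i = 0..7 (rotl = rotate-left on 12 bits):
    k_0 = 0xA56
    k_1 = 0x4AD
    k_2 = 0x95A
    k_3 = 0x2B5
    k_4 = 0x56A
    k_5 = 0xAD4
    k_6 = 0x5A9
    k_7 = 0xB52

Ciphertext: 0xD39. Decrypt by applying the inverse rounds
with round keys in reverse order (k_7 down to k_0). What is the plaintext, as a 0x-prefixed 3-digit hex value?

s_0 = ciphertext = 0xD39
s_1 = InvRound(s_0, k_7) = 0x845
s_2 = InvRound(s_1, k_6) = 0x534
s_3 = InvRound(s_2, k_5) = 0x277
s_4 = InvRound(s_3, k_4) = 0xEE8
s_5 = InvRound(s_4, k_3) = 0x9A8
s_6 = InvRound(s_5, k_2) = 0xA53
s_7 = InvRound(s_6, k_1) = 0xD10
s_8 = InvRound(s_7, k_0) = 0x11E

0x11E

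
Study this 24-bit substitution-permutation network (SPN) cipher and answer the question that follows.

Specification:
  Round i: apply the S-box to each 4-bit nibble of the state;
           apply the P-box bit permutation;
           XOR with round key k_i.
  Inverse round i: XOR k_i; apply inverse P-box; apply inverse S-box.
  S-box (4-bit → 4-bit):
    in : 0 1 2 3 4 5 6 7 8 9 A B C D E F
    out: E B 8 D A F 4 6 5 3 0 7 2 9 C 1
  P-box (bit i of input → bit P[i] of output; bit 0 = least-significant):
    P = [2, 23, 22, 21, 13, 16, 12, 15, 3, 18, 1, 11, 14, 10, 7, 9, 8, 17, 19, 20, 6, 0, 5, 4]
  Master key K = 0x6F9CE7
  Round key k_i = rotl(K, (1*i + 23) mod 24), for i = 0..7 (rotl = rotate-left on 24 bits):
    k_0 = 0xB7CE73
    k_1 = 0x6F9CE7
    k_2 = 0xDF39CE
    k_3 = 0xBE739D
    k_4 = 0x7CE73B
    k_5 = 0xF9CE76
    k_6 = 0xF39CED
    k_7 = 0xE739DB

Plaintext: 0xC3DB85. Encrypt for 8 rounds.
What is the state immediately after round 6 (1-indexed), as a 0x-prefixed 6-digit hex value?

s_0 = plaintext = 0xC3DB85
s_1 = Round(s_0, k_0) = 0x4BBD7C
s_2 = Round(s_1, k_1) = 0xE4C17E
s_3 = Round(s_2, k_2) = 0xA825F6
s_4 = Round(s_3, k_3) = 0xF25897
s_5 = Round(s_4, k_4) = 0xAD81F1
s_6 = Round(s_5, k_5) = 0x4DA7FA
s_7 = Round(s_6, k_6) = 0xE7BDFE
s_8 = Round(s_7, k_7) = 0x8D5563

0x4DA7FA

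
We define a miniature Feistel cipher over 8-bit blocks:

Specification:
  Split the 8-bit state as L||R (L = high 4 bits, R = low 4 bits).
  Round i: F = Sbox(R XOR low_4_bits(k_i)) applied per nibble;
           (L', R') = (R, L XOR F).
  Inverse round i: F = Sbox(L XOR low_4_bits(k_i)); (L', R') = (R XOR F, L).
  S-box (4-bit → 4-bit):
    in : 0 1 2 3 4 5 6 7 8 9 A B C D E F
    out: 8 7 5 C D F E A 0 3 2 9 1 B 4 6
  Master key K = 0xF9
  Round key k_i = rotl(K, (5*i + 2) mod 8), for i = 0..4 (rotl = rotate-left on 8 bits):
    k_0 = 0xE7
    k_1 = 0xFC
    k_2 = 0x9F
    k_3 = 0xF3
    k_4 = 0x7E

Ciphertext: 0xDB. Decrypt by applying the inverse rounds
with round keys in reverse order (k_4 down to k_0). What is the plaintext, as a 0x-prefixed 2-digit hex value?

s_0 = ciphertext = 0xDB
s_1 = InvRound(s_0, k_4) = 0x7D
s_2 = InvRound(s_1, k_3) = 0x07
s_3 = InvRound(s_2, k_2) = 0x10
s_4 = InvRound(s_3, k_1) = 0xB1
s_5 = InvRound(s_4, k_0) = 0x0B

0x0B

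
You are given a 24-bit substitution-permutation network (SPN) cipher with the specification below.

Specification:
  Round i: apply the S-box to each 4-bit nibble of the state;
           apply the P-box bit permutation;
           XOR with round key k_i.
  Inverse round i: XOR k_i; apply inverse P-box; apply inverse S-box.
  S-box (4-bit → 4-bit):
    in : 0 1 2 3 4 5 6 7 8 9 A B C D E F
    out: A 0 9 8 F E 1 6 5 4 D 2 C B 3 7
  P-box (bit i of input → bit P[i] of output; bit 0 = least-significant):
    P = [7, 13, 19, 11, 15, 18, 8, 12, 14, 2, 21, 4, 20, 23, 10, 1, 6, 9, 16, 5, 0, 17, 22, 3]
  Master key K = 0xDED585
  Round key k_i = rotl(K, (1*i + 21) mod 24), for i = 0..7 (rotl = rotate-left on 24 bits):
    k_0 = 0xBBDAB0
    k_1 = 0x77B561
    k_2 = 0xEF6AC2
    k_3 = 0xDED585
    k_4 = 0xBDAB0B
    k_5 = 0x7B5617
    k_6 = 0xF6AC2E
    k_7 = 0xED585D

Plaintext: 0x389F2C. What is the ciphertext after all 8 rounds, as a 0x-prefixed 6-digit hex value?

0xF9A5EA

s_0 = plaintext = 0x389F2C
s_1 = Round(s_0, k_0) = 0x9206FC
s_2 = Round(s_1, k_1) = 0xBB7C03
s_3 = Round(s_2, k_2) = 0x4974D2
s_4 = Round(s_3, k_3) = 0x390918
s_5 = Round(s_4, k_4) = 0x14AB81
s_6 = Round(s_5, k_5) = 0x6AD171
s_7 = Round(s_6, k_6) = 0x63AD4D
s_8 = Round(s_7, k_7) = 0xF9A5EA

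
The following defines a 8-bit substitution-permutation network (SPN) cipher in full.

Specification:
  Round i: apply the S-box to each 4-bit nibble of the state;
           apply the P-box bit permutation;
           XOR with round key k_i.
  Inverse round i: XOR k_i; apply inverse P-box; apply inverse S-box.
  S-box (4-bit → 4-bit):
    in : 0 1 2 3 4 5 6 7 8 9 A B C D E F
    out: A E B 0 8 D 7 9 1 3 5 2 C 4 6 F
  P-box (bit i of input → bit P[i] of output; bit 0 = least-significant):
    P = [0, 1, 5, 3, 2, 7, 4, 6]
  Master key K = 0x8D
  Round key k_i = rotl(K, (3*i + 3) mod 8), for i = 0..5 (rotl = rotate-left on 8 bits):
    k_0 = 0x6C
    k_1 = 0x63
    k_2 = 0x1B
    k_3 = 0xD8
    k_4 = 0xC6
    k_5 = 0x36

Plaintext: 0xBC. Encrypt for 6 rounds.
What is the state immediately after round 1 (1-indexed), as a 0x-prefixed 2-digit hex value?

s_0 = plaintext = 0xBC
s_1 = Round(s_0, k_0) = 0xC4
s_2 = Round(s_1, k_1) = 0x3B
s_3 = Round(s_2, k_2) = 0x19
s_4 = Round(s_3, k_3) = 0x0B
s_5 = Round(s_4, k_4) = 0x04
s_6 = Round(s_5, k_5) = 0xFE

0xC4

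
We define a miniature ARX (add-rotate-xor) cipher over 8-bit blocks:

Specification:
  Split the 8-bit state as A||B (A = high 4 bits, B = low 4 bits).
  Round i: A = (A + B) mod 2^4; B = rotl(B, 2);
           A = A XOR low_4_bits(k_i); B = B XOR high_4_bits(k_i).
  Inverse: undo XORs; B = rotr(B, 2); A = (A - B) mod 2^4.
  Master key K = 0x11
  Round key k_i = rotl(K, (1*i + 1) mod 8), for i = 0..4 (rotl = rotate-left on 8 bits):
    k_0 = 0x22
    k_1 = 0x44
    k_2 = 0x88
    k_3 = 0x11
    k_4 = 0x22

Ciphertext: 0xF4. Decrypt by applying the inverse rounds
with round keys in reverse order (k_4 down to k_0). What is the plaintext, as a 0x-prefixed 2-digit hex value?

0x26

s_0 = ciphertext = 0xF4
s_1 = InvRound(s_0, k_4) = 0x49
s_2 = InvRound(s_1, k_3) = 0x32
s_3 = InvRound(s_2, k_2) = 0x1A
s_4 = InvRound(s_3, k_1) = 0xAB
s_5 = InvRound(s_4, k_0) = 0x26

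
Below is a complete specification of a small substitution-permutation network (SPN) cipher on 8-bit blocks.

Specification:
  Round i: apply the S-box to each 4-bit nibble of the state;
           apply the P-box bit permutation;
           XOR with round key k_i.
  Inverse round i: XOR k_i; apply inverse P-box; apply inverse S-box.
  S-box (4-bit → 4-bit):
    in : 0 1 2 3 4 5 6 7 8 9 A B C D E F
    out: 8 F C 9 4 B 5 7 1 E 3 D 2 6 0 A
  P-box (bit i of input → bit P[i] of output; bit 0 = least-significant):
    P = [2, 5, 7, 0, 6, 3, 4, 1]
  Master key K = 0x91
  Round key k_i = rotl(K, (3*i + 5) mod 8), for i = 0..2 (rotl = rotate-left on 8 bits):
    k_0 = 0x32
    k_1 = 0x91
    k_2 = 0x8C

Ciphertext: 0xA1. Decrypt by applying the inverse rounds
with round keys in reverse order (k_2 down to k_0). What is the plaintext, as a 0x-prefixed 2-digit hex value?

0x1E

s_0 = ciphertext = 0xA1
s_1 = InvRound(s_0, k_2) = 0xC5
s_2 = InvRound(s_1, k_1) = 0x68
s_3 = InvRound(s_2, k_0) = 0x1E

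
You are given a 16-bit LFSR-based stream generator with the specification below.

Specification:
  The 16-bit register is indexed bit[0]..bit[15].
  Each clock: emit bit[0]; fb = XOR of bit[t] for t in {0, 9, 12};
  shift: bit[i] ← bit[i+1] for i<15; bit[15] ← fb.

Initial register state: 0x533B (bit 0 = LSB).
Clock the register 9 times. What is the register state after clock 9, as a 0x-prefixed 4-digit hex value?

reg_0 = 0x533B
clock 1: out=1, reg = 0xA99D
clock 2: out=1, reg = 0xD4CE
clock 3: out=0, reg = 0xEA67
clock 4: out=1, reg = 0x7533
clock 5: out=1, reg = 0x3A99
clock 6: out=1, reg = 0x9D4C
clock 7: out=0, reg = 0xCEA6
clock 8: out=0, reg = 0xE753
clock 9: out=1, reg = 0x73A9

0x73A9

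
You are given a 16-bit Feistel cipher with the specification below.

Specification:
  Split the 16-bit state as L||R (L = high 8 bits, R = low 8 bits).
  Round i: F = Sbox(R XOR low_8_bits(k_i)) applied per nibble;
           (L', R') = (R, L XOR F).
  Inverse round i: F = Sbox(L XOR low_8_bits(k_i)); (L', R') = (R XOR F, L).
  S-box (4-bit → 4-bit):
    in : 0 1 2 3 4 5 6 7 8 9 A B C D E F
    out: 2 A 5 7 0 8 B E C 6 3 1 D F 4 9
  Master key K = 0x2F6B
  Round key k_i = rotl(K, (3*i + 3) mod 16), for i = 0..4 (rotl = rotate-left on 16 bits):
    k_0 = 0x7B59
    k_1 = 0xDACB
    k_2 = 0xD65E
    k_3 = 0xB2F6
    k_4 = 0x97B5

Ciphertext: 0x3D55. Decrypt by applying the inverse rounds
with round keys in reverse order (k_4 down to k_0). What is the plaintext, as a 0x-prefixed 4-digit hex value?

s_0 = ciphertext = 0x3D55
s_1 = InvRound(s_0, k_4) = 0x993D
s_2 = InvRound(s_1, k_3) = 0x8499
s_3 = InvRound(s_2, k_2) = 0x6A84
s_4 = InvRound(s_3, k_1) = 0xBE6A
s_5 = InvRound(s_4, k_0) = 0x24BE

0x24BE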